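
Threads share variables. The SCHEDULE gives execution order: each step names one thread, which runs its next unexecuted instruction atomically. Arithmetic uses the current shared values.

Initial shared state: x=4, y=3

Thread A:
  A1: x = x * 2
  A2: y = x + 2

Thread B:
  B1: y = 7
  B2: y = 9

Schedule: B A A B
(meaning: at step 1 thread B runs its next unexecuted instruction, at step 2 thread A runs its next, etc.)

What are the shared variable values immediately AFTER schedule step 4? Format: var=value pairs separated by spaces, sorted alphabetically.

Step 1: thread B executes B1 (y = 7). Shared: x=4 y=7. PCs: A@0 B@1
Step 2: thread A executes A1 (x = x * 2). Shared: x=8 y=7. PCs: A@1 B@1
Step 3: thread A executes A2 (y = x + 2). Shared: x=8 y=10. PCs: A@2 B@1
Step 4: thread B executes B2 (y = 9). Shared: x=8 y=9. PCs: A@2 B@2

Answer: x=8 y=9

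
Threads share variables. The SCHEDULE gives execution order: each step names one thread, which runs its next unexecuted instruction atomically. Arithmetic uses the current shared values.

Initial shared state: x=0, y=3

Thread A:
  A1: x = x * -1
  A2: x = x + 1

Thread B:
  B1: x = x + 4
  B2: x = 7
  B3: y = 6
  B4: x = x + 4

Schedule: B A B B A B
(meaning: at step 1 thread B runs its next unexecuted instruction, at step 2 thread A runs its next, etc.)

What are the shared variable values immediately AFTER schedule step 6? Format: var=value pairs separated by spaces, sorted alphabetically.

Answer: x=12 y=6

Derivation:
Step 1: thread B executes B1 (x = x + 4). Shared: x=4 y=3. PCs: A@0 B@1
Step 2: thread A executes A1 (x = x * -1). Shared: x=-4 y=3. PCs: A@1 B@1
Step 3: thread B executes B2 (x = 7). Shared: x=7 y=3. PCs: A@1 B@2
Step 4: thread B executes B3 (y = 6). Shared: x=7 y=6. PCs: A@1 B@3
Step 5: thread A executes A2 (x = x + 1). Shared: x=8 y=6. PCs: A@2 B@3
Step 6: thread B executes B4 (x = x + 4). Shared: x=12 y=6. PCs: A@2 B@4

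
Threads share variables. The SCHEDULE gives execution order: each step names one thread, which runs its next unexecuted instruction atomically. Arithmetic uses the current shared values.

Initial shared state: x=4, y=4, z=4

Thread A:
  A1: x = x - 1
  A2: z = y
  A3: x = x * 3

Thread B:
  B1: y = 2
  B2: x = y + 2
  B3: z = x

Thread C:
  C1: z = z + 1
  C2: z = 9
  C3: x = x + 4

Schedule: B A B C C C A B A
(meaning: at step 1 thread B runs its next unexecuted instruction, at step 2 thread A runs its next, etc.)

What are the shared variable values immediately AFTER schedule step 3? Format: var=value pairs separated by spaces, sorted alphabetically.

Answer: x=4 y=2 z=4

Derivation:
Step 1: thread B executes B1 (y = 2). Shared: x=4 y=2 z=4. PCs: A@0 B@1 C@0
Step 2: thread A executes A1 (x = x - 1). Shared: x=3 y=2 z=4. PCs: A@1 B@1 C@0
Step 3: thread B executes B2 (x = y + 2). Shared: x=4 y=2 z=4. PCs: A@1 B@2 C@0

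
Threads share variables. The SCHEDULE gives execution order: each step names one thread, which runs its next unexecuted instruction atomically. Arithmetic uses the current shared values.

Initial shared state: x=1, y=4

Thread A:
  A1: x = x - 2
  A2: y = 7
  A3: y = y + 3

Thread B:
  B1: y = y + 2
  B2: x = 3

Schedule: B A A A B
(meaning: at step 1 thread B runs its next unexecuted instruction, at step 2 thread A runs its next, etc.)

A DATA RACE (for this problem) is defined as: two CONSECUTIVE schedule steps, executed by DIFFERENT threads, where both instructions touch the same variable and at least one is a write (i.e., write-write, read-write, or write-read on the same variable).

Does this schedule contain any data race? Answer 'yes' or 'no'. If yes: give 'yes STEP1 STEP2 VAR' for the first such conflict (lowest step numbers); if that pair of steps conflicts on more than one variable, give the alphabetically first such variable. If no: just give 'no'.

Answer: no

Derivation:
Steps 1,2: B(r=y,w=y) vs A(r=x,w=x). No conflict.
Steps 2,3: same thread (A). No race.
Steps 3,4: same thread (A). No race.
Steps 4,5: A(r=y,w=y) vs B(r=-,w=x). No conflict.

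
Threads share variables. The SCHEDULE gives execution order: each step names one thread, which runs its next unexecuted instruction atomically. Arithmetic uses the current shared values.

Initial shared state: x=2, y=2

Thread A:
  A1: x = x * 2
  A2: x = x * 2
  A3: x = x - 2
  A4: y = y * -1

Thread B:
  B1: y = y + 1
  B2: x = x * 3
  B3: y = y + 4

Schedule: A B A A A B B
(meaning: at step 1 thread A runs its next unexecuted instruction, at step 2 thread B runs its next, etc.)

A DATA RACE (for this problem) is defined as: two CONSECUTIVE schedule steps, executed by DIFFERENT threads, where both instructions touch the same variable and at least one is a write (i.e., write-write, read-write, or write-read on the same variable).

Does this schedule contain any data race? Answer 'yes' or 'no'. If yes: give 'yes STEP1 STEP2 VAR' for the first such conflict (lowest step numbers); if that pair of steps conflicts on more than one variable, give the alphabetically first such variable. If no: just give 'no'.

Steps 1,2: A(r=x,w=x) vs B(r=y,w=y). No conflict.
Steps 2,3: B(r=y,w=y) vs A(r=x,w=x). No conflict.
Steps 3,4: same thread (A). No race.
Steps 4,5: same thread (A). No race.
Steps 5,6: A(r=y,w=y) vs B(r=x,w=x). No conflict.
Steps 6,7: same thread (B). No race.

Answer: no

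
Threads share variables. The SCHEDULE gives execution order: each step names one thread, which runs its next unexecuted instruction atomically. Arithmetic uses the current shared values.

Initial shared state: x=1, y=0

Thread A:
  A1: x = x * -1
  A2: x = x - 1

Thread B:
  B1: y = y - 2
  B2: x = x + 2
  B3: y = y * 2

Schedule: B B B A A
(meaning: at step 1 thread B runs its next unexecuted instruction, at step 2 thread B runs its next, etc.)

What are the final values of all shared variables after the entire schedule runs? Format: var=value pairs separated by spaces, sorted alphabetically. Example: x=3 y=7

Answer: x=-4 y=-4

Derivation:
Step 1: thread B executes B1 (y = y - 2). Shared: x=1 y=-2. PCs: A@0 B@1
Step 2: thread B executes B2 (x = x + 2). Shared: x=3 y=-2. PCs: A@0 B@2
Step 3: thread B executes B3 (y = y * 2). Shared: x=3 y=-4. PCs: A@0 B@3
Step 4: thread A executes A1 (x = x * -1). Shared: x=-3 y=-4. PCs: A@1 B@3
Step 5: thread A executes A2 (x = x - 1). Shared: x=-4 y=-4. PCs: A@2 B@3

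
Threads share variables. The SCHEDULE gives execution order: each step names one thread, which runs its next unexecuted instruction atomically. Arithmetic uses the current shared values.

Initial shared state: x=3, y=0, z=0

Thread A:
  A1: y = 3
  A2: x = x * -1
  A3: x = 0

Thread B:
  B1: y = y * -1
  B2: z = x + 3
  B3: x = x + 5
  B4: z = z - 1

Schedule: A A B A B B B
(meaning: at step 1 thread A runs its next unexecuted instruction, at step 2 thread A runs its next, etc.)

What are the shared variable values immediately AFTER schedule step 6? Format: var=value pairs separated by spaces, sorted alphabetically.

Answer: x=5 y=-3 z=3

Derivation:
Step 1: thread A executes A1 (y = 3). Shared: x=3 y=3 z=0. PCs: A@1 B@0
Step 2: thread A executes A2 (x = x * -1). Shared: x=-3 y=3 z=0. PCs: A@2 B@0
Step 3: thread B executes B1 (y = y * -1). Shared: x=-3 y=-3 z=0. PCs: A@2 B@1
Step 4: thread A executes A3 (x = 0). Shared: x=0 y=-3 z=0. PCs: A@3 B@1
Step 5: thread B executes B2 (z = x + 3). Shared: x=0 y=-3 z=3. PCs: A@3 B@2
Step 6: thread B executes B3 (x = x + 5). Shared: x=5 y=-3 z=3. PCs: A@3 B@3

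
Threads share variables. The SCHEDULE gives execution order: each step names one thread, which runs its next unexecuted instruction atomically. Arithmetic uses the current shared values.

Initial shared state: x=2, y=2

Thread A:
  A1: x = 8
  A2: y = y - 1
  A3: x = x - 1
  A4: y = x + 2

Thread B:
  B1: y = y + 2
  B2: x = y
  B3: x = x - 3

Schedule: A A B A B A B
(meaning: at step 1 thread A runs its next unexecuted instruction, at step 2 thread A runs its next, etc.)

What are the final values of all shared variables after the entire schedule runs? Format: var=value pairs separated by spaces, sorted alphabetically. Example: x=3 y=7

Step 1: thread A executes A1 (x = 8). Shared: x=8 y=2. PCs: A@1 B@0
Step 2: thread A executes A2 (y = y - 1). Shared: x=8 y=1. PCs: A@2 B@0
Step 3: thread B executes B1 (y = y + 2). Shared: x=8 y=3. PCs: A@2 B@1
Step 4: thread A executes A3 (x = x - 1). Shared: x=7 y=3. PCs: A@3 B@1
Step 5: thread B executes B2 (x = y). Shared: x=3 y=3. PCs: A@3 B@2
Step 6: thread A executes A4 (y = x + 2). Shared: x=3 y=5. PCs: A@4 B@2
Step 7: thread B executes B3 (x = x - 3). Shared: x=0 y=5. PCs: A@4 B@3

Answer: x=0 y=5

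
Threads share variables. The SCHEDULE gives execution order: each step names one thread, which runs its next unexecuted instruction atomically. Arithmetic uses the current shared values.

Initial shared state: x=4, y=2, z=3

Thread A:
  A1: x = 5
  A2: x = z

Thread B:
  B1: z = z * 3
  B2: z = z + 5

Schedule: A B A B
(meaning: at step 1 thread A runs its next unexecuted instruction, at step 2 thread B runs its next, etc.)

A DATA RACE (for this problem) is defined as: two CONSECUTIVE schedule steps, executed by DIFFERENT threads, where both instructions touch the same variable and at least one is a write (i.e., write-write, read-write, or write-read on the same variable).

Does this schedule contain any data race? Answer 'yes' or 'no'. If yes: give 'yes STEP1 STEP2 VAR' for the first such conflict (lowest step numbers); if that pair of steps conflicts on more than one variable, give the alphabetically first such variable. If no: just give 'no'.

Steps 1,2: A(r=-,w=x) vs B(r=z,w=z). No conflict.
Steps 2,3: B(z = z * 3) vs A(x = z). RACE on z (W-R).
Steps 3,4: A(x = z) vs B(z = z + 5). RACE on z (R-W).
First conflict at steps 2,3.

Answer: yes 2 3 z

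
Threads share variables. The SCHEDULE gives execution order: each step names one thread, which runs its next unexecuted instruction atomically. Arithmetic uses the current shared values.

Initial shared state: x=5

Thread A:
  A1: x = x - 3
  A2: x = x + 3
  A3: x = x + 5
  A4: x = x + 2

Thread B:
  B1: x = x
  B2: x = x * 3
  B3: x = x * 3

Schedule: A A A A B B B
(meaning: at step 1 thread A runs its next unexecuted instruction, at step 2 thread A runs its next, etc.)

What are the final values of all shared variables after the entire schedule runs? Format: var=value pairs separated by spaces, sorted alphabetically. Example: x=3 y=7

Step 1: thread A executes A1 (x = x - 3). Shared: x=2. PCs: A@1 B@0
Step 2: thread A executes A2 (x = x + 3). Shared: x=5. PCs: A@2 B@0
Step 3: thread A executes A3 (x = x + 5). Shared: x=10. PCs: A@3 B@0
Step 4: thread A executes A4 (x = x + 2). Shared: x=12. PCs: A@4 B@0
Step 5: thread B executes B1 (x = x). Shared: x=12. PCs: A@4 B@1
Step 6: thread B executes B2 (x = x * 3). Shared: x=36. PCs: A@4 B@2
Step 7: thread B executes B3 (x = x * 3). Shared: x=108. PCs: A@4 B@3

Answer: x=108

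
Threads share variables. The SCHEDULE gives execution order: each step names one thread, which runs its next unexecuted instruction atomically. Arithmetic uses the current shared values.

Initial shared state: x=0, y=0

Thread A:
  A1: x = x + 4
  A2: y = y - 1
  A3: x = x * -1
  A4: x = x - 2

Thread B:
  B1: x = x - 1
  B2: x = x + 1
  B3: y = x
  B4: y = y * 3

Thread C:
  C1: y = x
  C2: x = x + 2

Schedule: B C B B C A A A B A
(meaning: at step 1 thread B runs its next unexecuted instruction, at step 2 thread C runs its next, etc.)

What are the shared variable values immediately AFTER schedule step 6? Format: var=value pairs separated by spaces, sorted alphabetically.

Step 1: thread B executes B1 (x = x - 1). Shared: x=-1 y=0. PCs: A@0 B@1 C@0
Step 2: thread C executes C1 (y = x). Shared: x=-1 y=-1. PCs: A@0 B@1 C@1
Step 3: thread B executes B2 (x = x + 1). Shared: x=0 y=-1. PCs: A@0 B@2 C@1
Step 4: thread B executes B3 (y = x). Shared: x=0 y=0. PCs: A@0 B@3 C@1
Step 5: thread C executes C2 (x = x + 2). Shared: x=2 y=0. PCs: A@0 B@3 C@2
Step 6: thread A executes A1 (x = x + 4). Shared: x=6 y=0. PCs: A@1 B@3 C@2

Answer: x=6 y=0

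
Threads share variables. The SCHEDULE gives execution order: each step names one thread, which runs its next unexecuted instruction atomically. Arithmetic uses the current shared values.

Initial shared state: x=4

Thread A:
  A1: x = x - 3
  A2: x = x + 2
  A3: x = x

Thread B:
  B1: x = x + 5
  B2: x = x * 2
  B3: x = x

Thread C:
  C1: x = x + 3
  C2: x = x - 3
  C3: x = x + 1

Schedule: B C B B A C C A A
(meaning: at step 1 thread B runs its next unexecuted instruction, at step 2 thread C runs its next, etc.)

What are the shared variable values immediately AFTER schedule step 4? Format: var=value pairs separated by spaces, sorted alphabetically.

Step 1: thread B executes B1 (x = x + 5). Shared: x=9. PCs: A@0 B@1 C@0
Step 2: thread C executes C1 (x = x + 3). Shared: x=12. PCs: A@0 B@1 C@1
Step 3: thread B executes B2 (x = x * 2). Shared: x=24. PCs: A@0 B@2 C@1
Step 4: thread B executes B3 (x = x). Shared: x=24. PCs: A@0 B@3 C@1

Answer: x=24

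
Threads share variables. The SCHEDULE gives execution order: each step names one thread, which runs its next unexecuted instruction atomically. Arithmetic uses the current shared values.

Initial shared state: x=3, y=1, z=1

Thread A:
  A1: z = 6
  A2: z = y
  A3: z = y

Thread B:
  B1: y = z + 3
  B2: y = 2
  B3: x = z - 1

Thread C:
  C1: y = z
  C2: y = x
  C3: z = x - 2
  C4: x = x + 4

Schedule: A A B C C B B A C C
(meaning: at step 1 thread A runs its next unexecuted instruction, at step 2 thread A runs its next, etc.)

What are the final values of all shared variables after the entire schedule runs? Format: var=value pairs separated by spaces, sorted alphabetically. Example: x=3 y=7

Answer: x=4 y=2 z=-2

Derivation:
Step 1: thread A executes A1 (z = 6). Shared: x=3 y=1 z=6. PCs: A@1 B@0 C@0
Step 2: thread A executes A2 (z = y). Shared: x=3 y=1 z=1. PCs: A@2 B@0 C@0
Step 3: thread B executes B1 (y = z + 3). Shared: x=3 y=4 z=1. PCs: A@2 B@1 C@0
Step 4: thread C executes C1 (y = z). Shared: x=3 y=1 z=1. PCs: A@2 B@1 C@1
Step 5: thread C executes C2 (y = x). Shared: x=3 y=3 z=1. PCs: A@2 B@1 C@2
Step 6: thread B executes B2 (y = 2). Shared: x=3 y=2 z=1. PCs: A@2 B@2 C@2
Step 7: thread B executes B3 (x = z - 1). Shared: x=0 y=2 z=1. PCs: A@2 B@3 C@2
Step 8: thread A executes A3 (z = y). Shared: x=0 y=2 z=2. PCs: A@3 B@3 C@2
Step 9: thread C executes C3 (z = x - 2). Shared: x=0 y=2 z=-2. PCs: A@3 B@3 C@3
Step 10: thread C executes C4 (x = x + 4). Shared: x=4 y=2 z=-2. PCs: A@3 B@3 C@4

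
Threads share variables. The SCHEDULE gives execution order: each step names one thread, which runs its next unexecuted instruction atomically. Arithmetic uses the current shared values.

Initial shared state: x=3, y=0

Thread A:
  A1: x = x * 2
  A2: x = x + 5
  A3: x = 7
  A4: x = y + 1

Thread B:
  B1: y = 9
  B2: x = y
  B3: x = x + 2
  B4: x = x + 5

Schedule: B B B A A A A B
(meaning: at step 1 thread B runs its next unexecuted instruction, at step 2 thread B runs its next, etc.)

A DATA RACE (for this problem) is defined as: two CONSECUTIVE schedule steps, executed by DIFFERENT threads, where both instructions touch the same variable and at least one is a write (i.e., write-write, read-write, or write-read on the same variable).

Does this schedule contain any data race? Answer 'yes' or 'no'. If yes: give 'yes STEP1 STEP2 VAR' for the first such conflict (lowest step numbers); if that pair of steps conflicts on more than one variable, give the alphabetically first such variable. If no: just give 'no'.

Steps 1,2: same thread (B). No race.
Steps 2,3: same thread (B). No race.
Steps 3,4: B(x = x + 2) vs A(x = x * 2). RACE on x (W-W).
Steps 4,5: same thread (A). No race.
Steps 5,6: same thread (A). No race.
Steps 6,7: same thread (A). No race.
Steps 7,8: A(x = y + 1) vs B(x = x + 5). RACE on x (W-W).
First conflict at steps 3,4.

Answer: yes 3 4 x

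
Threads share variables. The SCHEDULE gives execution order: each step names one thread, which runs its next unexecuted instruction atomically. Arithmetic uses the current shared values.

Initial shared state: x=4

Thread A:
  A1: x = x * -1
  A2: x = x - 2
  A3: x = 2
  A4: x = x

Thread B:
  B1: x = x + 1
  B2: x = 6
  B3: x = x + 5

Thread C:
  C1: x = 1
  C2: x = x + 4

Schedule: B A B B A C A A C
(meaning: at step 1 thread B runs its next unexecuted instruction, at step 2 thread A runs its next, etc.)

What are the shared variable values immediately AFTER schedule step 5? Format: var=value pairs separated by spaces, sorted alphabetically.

Step 1: thread B executes B1 (x = x + 1). Shared: x=5. PCs: A@0 B@1 C@0
Step 2: thread A executes A1 (x = x * -1). Shared: x=-5. PCs: A@1 B@1 C@0
Step 3: thread B executes B2 (x = 6). Shared: x=6. PCs: A@1 B@2 C@0
Step 4: thread B executes B3 (x = x + 5). Shared: x=11. PCs: A@1 B@3 C@0
Step 5: thread A executes A2 (x = x - 2). Shared: x=9. PCs: A@2 B@3 C@0

Answer: x=9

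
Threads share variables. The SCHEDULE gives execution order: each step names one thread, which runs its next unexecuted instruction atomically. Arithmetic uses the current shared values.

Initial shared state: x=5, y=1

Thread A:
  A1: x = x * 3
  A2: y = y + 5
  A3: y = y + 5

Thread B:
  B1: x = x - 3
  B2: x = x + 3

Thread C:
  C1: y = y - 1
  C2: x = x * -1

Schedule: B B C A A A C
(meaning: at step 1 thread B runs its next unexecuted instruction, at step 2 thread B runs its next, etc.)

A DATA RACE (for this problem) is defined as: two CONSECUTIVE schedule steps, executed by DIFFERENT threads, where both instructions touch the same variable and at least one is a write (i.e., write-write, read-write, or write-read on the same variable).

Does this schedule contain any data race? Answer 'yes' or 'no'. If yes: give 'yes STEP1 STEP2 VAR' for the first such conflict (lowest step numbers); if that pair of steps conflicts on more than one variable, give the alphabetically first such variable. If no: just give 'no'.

Answer: no

Derivation:
Steps 1,2: same thread (B). No race.
Steps 2,3: B(r=x,w=x) vs C(r=y,w=y). No conflict.
Steps 3,4: C(r=y,w=y) vs A(r=x,w=x). No conflict.
Steps 4,5: same thread (A). No race.
Steps 5,6: same thread (A). No race.
Steps 6,7: A(r=y,w=y) vs C(r=x,w=x). No conflict.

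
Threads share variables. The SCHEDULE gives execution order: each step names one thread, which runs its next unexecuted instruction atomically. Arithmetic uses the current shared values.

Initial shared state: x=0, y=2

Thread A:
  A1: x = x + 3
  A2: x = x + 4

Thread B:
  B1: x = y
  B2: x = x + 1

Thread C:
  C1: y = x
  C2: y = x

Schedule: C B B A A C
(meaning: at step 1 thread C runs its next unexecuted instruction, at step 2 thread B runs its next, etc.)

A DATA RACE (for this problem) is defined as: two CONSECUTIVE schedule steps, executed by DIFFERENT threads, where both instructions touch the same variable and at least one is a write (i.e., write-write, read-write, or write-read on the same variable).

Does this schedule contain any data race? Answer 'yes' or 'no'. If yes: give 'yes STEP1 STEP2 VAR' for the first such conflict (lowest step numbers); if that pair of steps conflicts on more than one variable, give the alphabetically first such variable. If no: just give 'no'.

Steps 1,2: C(y = x) vs B(x = y). RACE on x (R-W), y (W-R). Multiple vars; alphabetically first is x.
Steps 2,3: same thread (B). No race.
Steps 3,4: B(x = x + 1) vs A(x = x + 3). RACE on x (W-W).
Steps 4,5: same thread (A). No race.
Steps 5,6: A(x = x + 4) vs C(y = x). RACE on x (W-R).
First conflict at steps 1,2.

Answer: yes 1 2 x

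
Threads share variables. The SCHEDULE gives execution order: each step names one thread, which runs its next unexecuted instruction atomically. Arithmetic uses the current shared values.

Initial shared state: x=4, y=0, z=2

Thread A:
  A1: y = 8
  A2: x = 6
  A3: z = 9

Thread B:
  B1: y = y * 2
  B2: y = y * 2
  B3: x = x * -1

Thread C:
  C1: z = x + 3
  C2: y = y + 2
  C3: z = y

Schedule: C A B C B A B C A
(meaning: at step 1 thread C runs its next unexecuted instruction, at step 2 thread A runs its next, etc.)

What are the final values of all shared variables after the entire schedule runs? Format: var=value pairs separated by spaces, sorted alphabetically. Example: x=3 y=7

Answer: x=-6 y=36 z=9

Derivation:
Step 1: thread C executes C1 (z = x + 3). Shared: x=4 y=0 z=7. PCs: A@0 B@0 C@1
Step 2: thread A executes A1 (y = 8). Shared: x=4 y=8 z=7. PCs: A@1 B@0 C@1
Step 3: thread B executes B1 (y = y * 2). Shared: x=4 y=16 z=7. PCs: A@1 B@1 C@1
Step 4: thread C executes C2 (y = y + 2). Shared: x=4 y=18 z=7. PCs: A@1 B@1 C@2
Step 5: thread B executes B2 (y = y * 2). Shared: x=4 y=36 z=7. PCs: A@1 B@2 C@2
Step 6: thread A executes A2 (x = 6). Shared: x=6 y=36 z=7. PCs: A@2 B@2 C@2
Step 7: thread B executes B3 (x = x * -1). Shared: x=-6 y=36 z=7. PCs: A@2 B@3 C@2
Step 8: thread C executes C3 (z = y). Shared: x=-6 y=36 z=36. PCs: A@2 B@3 C@3
Step 9: thread A executes A3 (z = 9). Shared: x=-6 y=36 z=9. PCs: A@3 B@3 C@3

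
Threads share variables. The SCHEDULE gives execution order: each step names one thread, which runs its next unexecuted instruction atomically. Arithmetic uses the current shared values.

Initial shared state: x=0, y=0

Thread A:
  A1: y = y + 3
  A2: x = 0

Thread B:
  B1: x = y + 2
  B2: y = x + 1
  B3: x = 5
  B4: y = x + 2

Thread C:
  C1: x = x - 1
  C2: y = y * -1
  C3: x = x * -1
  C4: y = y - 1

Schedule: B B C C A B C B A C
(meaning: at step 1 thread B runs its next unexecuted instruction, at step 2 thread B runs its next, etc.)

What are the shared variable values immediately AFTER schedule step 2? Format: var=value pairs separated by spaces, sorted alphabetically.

Answer: x=2 y=3

Derivation:
Step 1: thread B executes B1 (x = y + 2). Shared: x=2 y=0. PCs: A@0 B@1 C@0
Step 2: thread B executes B2 (y = x + 1). Shared: x=2 y=3. PCs: A@0 B@2 C@0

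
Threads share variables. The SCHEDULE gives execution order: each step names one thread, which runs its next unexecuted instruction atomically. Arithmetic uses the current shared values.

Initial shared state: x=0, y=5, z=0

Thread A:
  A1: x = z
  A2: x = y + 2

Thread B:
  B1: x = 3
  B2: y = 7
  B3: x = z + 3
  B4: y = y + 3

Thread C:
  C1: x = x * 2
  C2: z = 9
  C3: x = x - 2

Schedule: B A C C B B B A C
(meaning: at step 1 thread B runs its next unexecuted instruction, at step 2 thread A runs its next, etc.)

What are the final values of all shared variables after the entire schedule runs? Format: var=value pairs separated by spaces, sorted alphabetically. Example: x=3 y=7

Step 1: thread B executes B1 (x = 3). Shared: x=3 y=5 z=0. PCs: A@0 B@1 C@0
Step 2: thread A executes A1 (x = z). Shared: x=0 y=5 z=0. PCs: A@1 B@1 C@0
Step 3: thread C executes C1 (x = x * 2). Shared: x=0 y=5 z=0. PCs: A@1 B@1 C@1
Step 4: thread C executes C2 (z = 9). Shared: x=0 y=5 z=9. PCs: A@1 B@1 C@2
Step 5: thread B executes B2 (y = 7). Shared: x=0 y=7 z=9. PCs: A@1 B@2 C@2
Step 6: thread B executes B3 (x = z + 3). Shared: x=12 y=7 z=9. PCs: A@1 B@3 C@2
Step 7: thread B executes B4 (y = y + 3). Shared: x=12 y=10 z=9. PCs: A@1 B@4 C@2
Step 8: thread A executes A2 (x = y + 2). Shared: x=12 y=10 z=9. PCs: A@2 B@4 C@2
Step 9: thread C executes C3 (x = x - 2). Shared: x=10 y=10 z=9. PCs: A@2 B@4 C@3

Answer: x=10 y=10 z=9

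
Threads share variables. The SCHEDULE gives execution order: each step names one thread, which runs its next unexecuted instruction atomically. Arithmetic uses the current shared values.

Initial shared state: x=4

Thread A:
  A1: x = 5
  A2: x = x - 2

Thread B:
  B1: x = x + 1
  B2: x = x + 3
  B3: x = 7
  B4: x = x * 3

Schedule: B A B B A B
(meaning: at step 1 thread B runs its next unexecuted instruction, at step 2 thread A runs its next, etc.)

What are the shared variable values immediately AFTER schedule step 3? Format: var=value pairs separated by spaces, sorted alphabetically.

Step 1: thread B executes B1 (x = x + 1). Shared: x=5. PCs: A@0 B@1
Step 2: thread A executes A1 (x = 5). Shared: x=5. PCs: A@1 B@1
Step 3: thread B executes B2 (x = x + 3). Shared: x=8. PCs: A@1 B@2

Answer: x=8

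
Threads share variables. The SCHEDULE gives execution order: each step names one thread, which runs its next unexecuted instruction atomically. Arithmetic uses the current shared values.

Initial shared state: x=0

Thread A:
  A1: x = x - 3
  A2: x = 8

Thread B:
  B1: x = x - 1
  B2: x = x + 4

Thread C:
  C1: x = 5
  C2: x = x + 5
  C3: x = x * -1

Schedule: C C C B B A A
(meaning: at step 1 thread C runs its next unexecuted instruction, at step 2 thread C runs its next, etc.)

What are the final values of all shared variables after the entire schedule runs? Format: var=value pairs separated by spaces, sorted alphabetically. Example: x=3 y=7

Answer: x=8

Derivation:
Step 1: thread C executes C1 (x = 5). Shared: x=5. PCs: A@0 B@0 C@1
Step 2: thread C executes C2 (x = x + 5). Shared: x=10. PCs: A@0 B@0 C@2
Step 3: thread C executes C3 (x = x * -1). Shared: x=-10. PCs: A@0 B@0 C@3
Step 4: thread B executes B1 (x = x - 1). Shared: x=-11. PCs: A@0 B@1 C@3
Step 5: thread B executes B2 (x = x + 4). Shared: x=-7. PCs: A@0 B@2 C@3
Step 6: thread A executes A1 (x = x - 3). Shared: x=-10. PCs: A@1 B@2 C@3
Step 7: thread A executes A2 (x = 8). Shared: x=8. PCs: A@2 B@2 C@3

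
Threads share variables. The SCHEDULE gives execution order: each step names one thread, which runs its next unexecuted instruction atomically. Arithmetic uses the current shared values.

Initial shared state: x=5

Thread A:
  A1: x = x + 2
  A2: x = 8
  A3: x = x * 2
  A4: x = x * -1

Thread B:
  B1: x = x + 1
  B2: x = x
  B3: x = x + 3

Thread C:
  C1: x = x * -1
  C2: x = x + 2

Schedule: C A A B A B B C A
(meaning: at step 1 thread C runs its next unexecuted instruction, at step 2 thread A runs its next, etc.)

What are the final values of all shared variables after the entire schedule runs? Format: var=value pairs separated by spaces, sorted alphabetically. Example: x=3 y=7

Step 1: thread C executes C1 (x = x * -1). Shared: x=-5. PCs: A@0 B@0 C@1
Step 2: thread A executes A1 (x = x + 2). Shared: x=-3. PCs: A@1 B@0 C@1
Step 3: thread A executes A2 (x = 8). Shared: x=8. PCs: A@2 B@0 C@1
Step 4: thread B executes B1 (x = x + 1). Shared: x=9. PCs: A@2 B@1 C@1
Step 5: thread A executes A3 (x = x * 2). Shared: x=18. PCs: A@3 B@1 C@1
Step 6: thread B executes B2 (x = x). Shared: x=18. PCs: A@3 B@2 C@1
Step 7: thread B executes B3 (x = x + 3). Shared: x=21. PCs: A@3 B@3 C@1
Step 8: thread C executes C2 (x = x + 2). Shared: x=23. PCs: A@3 B@3 C@2
Step 9: thread A executes A4 (x = x * -1). Shared: x=-23. PCs: A@4 B@3 C@2

Answer: x=-23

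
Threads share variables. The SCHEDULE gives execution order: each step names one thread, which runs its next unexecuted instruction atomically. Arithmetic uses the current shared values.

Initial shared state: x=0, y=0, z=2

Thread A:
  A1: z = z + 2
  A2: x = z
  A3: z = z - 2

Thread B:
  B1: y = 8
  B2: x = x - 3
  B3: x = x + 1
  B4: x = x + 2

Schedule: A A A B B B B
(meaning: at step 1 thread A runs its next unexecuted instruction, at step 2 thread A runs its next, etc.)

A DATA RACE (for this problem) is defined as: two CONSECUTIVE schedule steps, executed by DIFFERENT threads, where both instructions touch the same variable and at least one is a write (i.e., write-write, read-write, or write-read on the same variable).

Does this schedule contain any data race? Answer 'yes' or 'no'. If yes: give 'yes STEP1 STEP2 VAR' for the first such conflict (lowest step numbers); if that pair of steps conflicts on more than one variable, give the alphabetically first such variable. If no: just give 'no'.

Answer: no

Derivation:
Steps 1,2: same thread (A). No race.
Steps 2,3: same thread (A). No race.
Steps 3,4: A(r=z,w=z) vs B(r=-,w=y). No conflict.
Steps 4,5: same thread (B). No race.
Steps 5,6: same thread (B). No race.
Steps 6,7: same thread (B). No race.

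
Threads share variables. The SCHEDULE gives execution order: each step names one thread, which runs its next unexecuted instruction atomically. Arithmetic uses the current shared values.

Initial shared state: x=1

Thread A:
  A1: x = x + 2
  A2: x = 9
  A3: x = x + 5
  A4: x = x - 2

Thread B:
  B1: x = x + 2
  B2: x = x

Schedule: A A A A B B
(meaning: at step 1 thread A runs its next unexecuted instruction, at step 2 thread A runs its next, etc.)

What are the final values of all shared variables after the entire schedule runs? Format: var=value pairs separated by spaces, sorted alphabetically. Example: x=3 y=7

Step 1: thread A executes A1 (x = x + 2). Shared: x=3. PCs: A@1 B@0
Step 2: thread A executes A2 (x = 9). Shared: x=9. PCs: A@2 B@0
Step 3: thread A executes A3 (x = x + 5). Shared: x=14. PCs: A@3 B@0
Step 4: thread A executes A4 (x = x - 2). Shared: x=12. PCs: A@4 B@0
Step 5: thread B executes B1 (x = x + 2). Shared: x=14. PCs: A@4 B@1
Step 6: thread B executes B2 (x = x). Shared: x=14. PCs: A@4 B@2

Answer: x=14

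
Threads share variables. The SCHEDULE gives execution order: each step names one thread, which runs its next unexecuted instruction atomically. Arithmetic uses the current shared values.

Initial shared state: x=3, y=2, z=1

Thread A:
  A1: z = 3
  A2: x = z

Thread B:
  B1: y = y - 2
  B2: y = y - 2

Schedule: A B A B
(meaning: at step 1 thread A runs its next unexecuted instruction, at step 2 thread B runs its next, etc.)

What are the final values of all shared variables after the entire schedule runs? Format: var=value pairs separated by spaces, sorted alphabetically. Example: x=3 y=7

Step 1: thread A executes A1 (z = 3). Shared: x=3 y=2 z=3. PCs: A@1 B@0
Step 2: thread B executes B1 (y = y - 2). Shared: x=3 y=0 z=3. PCs: A@1 B@1
Step 3: thread A executes A2 (x = z). Shared: x=3 y=0 z=3. PCs: A@2 B@1
Step 4: thread B executes B2 (y = y - 2). Shared: x=3 y=-2 z=3. PCs: A@2 B@2

Answer: x=3 y=-2 z=3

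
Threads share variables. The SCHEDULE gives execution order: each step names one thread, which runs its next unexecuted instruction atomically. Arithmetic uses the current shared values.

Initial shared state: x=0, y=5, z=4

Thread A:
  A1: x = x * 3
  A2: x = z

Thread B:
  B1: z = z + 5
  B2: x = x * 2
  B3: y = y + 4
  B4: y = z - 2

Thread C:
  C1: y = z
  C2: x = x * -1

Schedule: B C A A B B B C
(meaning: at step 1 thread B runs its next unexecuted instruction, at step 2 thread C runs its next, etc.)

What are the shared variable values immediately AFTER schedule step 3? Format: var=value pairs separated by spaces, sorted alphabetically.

Step 1: thread B executes B1 (z = z + 5). Shared: x=0 y=5 z=9. PCs: A@0 B@1 C@0
Step 2: thread C executes C1 (y = z). Shared: x=0 y=9 z=9. PCs: A@0 B@1 C@1
Step 3: thread A executes A1 (x = x * 3). Shared: x=0 y=9 z=9. PCs: A@1 B@1 C@1

Answer: x=0 y=9 z=9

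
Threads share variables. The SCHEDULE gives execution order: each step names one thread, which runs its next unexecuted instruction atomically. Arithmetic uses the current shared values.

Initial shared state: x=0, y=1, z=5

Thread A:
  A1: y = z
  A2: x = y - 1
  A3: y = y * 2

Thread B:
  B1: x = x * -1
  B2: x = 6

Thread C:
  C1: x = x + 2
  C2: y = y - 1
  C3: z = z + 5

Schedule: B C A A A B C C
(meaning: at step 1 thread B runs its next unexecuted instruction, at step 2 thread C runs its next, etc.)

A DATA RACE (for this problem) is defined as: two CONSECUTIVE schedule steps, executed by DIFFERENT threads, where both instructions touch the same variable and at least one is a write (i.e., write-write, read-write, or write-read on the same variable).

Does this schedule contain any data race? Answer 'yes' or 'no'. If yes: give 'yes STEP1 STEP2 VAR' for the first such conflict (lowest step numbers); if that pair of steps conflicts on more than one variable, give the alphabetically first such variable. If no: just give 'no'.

Answer: yes 1 2 x

Derivation:
Steps 1,2: B(x = x * -1) vs C(x = x + 2). RACE on x (W-W).
Steps 2,3: C(r=x,w=x) vs A(r=z,w=y). No conflict.
Steps 3,4: same thread (A). No race.
Steps 4,5: same thread (A). No race.
Steps 5,6: A(r=y,w=y) vs B(r=-,w=x). No conflict.
Steps 6,7: B(r=-,w=x) vs C(r=y,w=y). No conflict.
Steps 7,8: same thread (C). No race.
First conflict at steps 1,2.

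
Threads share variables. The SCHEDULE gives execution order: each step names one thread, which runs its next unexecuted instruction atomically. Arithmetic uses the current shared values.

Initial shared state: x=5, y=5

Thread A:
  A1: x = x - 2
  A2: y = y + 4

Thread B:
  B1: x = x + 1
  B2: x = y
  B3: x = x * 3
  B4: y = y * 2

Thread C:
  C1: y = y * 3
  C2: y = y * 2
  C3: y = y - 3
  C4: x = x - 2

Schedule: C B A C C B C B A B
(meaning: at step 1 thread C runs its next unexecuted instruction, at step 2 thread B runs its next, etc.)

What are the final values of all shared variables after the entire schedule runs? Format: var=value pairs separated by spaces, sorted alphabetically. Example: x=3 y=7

Step 1: thread C executes C1 (y = y * 3). Shared: x=5 y=15. PCs: A@0 B@0 C@1
Step 2: thread B executes B1 (x = x + 1). Shared: x=6 y=15. PCs: A@0 B@1 C@1
Step 3: thread A executes A1 (x = x - 2). Shared: x=4 y=15. PCs: A@1 B@1 C@1
Step 4: thread C executes C2 (y = y * 2). Shared: x=4 y=30. PCs: A@1 B@1 C@2
Step 5: thread C executes C3 (y = y - 3). Shared: x=4 y=27. PCs: A@1 B@1 C@3
Step 6: thread B executes B2 (x = y). Shared: x=27 y=27. PCs: A@1 B@2 C@3
Step 7: thread C executes C4 (x = x - 2). Shared: x=25 y=27. PCs: A@1 B@2 C@4
Step 8: thread B executes B3 (x = x * 3). Shared: x=75 y=27. PCs: A@1 B@3 C@4
Step 9: thread A executes A2 (y = y + 4). Shared: x=75 y=31. PCs: A@2 B@3 C@4
Step 10: thread B executes B4 (y = y * 2). Shared: x=75 y=62. PCs: A@2 B@4 C@4

Answer: x=75 y=62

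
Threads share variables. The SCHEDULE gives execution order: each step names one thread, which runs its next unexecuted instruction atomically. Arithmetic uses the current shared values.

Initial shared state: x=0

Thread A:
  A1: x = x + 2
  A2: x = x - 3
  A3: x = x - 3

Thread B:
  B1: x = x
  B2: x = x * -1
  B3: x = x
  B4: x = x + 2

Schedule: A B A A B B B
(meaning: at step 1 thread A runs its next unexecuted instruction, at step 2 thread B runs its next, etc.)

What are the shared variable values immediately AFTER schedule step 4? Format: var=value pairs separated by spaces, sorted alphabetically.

Step 1: thread A executes A1 (x = x + 2). Shared: x=2. PCs: A@1 B@0
Step 2: thread B executes B1 (x = x). Shared: x=2. PCs: A@1 B@1
Step 3: thread A executes A2 (x = x - 3). Shared: x=-1. PCs: A@2 B@1
Step 4: thread A executes A3 (x = x - 3). Shared: x=-4. PCs: A@3 B@1

Answer: x=-4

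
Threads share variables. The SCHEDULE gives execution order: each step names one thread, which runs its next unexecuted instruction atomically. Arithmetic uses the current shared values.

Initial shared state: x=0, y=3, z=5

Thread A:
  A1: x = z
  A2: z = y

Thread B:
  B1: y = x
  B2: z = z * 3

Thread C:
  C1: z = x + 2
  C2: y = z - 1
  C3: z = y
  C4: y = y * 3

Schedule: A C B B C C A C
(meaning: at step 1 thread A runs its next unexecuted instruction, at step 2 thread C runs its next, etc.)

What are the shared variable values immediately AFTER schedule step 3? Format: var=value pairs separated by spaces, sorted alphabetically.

Answer: x=5 y=5 z=7

Derivation:
Step 1: thread A executes A1 (x = z). Shared: x=5 y=3 z=5. PCs: A@1 B@0 C@0
Step 2: thread C executes C1 (z = x + 2). Shared: x=5 y=3 z=7. PCs: A@1 B@0 C@1
Step 3: thread B executes B1 (y = x). Shared: x=5 y=5 z=7. PCs: A@1 B@1 C@1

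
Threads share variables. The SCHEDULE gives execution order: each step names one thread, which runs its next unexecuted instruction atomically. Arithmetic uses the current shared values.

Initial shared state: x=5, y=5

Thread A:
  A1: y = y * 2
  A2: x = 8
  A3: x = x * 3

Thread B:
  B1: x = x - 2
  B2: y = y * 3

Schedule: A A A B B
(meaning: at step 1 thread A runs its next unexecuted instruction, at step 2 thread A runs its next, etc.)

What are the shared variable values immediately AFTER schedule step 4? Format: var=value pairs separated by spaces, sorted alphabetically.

Answer: x=22 y=10

Derivation:
Step 1: thread A executes A1 (y = y * 2). Shared: x=5 y=10. PCs: A@1 B@0
Step 2: thread A executes A2 (x = 8). Shared: x=8 y=10. PCs: A@2 B@0
Step 3: thread A executes A3 (x = x * 3). Shared: x=24 y=10. PCs: A@3 B@0
Step 4: thread B executes B1 (x = x - 2). Shared: x=22 y=10. PCs: A@3 B@1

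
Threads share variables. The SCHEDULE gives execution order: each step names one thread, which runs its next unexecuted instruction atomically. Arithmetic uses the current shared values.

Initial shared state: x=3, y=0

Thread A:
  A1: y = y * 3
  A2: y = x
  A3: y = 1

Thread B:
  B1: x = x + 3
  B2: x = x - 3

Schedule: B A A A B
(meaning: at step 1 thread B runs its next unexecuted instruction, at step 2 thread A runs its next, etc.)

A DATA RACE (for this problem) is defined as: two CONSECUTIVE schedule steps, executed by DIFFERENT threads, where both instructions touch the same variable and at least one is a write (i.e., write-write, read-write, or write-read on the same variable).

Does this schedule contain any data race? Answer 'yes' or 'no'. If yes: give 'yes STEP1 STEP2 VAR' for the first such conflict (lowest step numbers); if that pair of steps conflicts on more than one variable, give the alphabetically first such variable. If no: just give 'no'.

Steps 1,2: B(r=x,w=x) vs A(r=y,w=y). No conflict.
Steps 2,3: same thread (A). No race.
Steps 3,4: same thread (A). No race.
Steps 4,5: A(r=-,w=y) vs B(r=x,w=x). No conflict.

Answer: no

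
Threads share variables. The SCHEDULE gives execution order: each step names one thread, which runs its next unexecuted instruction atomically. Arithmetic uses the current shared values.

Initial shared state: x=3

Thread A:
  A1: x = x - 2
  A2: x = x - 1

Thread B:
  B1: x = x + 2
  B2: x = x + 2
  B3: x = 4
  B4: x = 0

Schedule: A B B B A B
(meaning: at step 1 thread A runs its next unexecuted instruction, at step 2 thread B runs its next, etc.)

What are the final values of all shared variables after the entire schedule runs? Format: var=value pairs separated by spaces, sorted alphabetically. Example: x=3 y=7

Step 1: thread A executes A1 (x = x - 2). Shared: x=1. PCs: A@1 B@0
Step 2: thread B executes B1 (x = x + 2). Shared: x=3. PCs: A@1 B@1
Step 3: thread B executes B2 (x = x + 2). Shared: x=5. PCs: A@1 B@2
Step 4: thread B executes B3 (x = 4). Shared: x=4. PCs: A@1 B@3
Step 5: thread A executes A2 (x = x - 1). Shared: x=3. PCs: A@2 B@3
Step 6: thread B executes B4 (x = 0). Shared: x=0. PCs: A@2 B@4

Answer: x=0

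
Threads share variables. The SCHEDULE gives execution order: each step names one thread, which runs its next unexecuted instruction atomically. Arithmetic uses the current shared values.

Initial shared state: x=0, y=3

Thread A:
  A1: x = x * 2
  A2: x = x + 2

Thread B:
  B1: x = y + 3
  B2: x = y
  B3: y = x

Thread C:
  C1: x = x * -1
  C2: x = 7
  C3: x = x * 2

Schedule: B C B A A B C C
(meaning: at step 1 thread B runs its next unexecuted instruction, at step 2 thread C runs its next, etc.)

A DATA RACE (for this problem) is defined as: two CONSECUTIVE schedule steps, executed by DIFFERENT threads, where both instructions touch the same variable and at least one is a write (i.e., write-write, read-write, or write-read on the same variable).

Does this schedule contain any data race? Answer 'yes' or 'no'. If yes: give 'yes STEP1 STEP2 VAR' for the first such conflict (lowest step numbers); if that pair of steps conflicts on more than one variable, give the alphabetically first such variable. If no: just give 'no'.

Steps 1,2: B(x = y + 3) vs C(x = x * -1). RACE on x (W-W).
Steps 2,3: C(x = x * -1) vs B(x = y). RACE on x (W-W).
Steps 3,4: B(x = y) vs A(x = x * 2). RACE on x (W-W).
Steps 4,5: same thread (A). No race.
Steps 5,6: A(x = x + 2) vs B(y = x). RACE on x (W-R).
Steps 6,7: B(y = x) vs C(x = 7). RACE on x (R-W).
Steps 7,8: same thread (C). No race.
First conflict at steps 1,2.

Answer: yes 1 2 x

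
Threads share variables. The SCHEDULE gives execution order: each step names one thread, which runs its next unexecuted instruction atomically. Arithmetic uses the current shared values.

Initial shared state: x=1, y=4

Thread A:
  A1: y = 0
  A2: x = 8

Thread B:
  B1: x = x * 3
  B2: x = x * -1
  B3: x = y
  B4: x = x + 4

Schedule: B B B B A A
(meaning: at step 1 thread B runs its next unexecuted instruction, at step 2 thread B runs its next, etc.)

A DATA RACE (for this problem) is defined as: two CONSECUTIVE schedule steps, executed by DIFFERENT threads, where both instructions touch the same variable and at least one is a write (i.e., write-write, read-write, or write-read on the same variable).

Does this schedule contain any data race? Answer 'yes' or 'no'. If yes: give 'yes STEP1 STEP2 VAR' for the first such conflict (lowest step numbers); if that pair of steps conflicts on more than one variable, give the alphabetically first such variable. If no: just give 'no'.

Steps 1,2: same thread (B). No race.
Steps 2,3: same thread (B). No race.
Steps 3,4: same thread (B). No race.
Steps 4,5: B(r=x,w=x) vs A(r=-,w=y). No conflict.
Steps 5,6: same thread (A). No race.

Answer: no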